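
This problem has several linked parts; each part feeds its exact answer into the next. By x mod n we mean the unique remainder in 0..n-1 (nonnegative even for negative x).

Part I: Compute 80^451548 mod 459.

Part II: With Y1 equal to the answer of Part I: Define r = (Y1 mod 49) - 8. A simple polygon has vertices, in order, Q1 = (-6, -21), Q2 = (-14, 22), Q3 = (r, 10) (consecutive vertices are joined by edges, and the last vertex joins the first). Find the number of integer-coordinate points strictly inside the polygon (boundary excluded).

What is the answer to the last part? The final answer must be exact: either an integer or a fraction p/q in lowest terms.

204

Part I: squarings mod 459: 80^1=80, 80^2=433, 80^4=217, 80^8=271, 80^16=1, 80^32=1, 80^64=1, 80^128=1, 80^256=1, 80^512=1, 80^1024=1, 80^2048=1, 80^4096=1, 80^8192=1, 80^16384=1, 80^32768=1, 80^65536=1, 80^131072=1, 80^262144=1; 80^451548 = 80^4 * 80^8 * 80^16 * 80^64 * 80^128 * 80^256 * 80^512 * 80^8192 * 80^16384 * 80^32768 * 80^131072 * 80^262144 = 55 (mod 459); answer 55
Part II: Y1 = 55; r = -2; cross terms: (-6*22 - -14*-21)=-426, (-14*10 - -2*22)=-96, (-2*-21 - -6*10)=102; twice the area = |-420| = 420; area = 210; boundary points = 1 + 12 + 1 = 14; strictly interior points = area - boundary/2 + 1 = 204; answer 204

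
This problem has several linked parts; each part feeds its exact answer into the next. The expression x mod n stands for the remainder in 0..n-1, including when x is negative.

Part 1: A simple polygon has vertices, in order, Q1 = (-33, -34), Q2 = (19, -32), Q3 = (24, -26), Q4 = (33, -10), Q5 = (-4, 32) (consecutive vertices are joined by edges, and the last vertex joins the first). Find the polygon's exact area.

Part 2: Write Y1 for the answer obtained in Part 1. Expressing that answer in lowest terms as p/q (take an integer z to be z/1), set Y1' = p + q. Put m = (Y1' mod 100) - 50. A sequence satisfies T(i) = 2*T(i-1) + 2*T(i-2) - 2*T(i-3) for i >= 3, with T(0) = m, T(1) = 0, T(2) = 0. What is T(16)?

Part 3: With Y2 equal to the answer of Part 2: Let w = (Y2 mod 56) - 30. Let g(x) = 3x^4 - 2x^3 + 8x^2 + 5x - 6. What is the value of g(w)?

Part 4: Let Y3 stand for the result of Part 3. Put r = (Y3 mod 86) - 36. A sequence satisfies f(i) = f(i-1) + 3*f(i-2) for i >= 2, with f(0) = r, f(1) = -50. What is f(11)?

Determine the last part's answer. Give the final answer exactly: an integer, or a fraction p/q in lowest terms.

-141104

Part 1: cross terms: (-33*-32 - 19*-34)=1702, (19*-26 - 24*-32)=274, (24*-10 - 33*-26)=618, (33*32 - -4*-10)=1016, (-4*-34 - -33*32)=1192; twice the area = |4802| = 4802; area = 2401; answer 2401
Part 2: Y1 = 2401; threaded value p + q = 2402; m = -48; T(3) = 2*(0) + 2*(0) - 2*(-48) = 96; iterating: T(3)=96, T(4)=192, T(5)=576, T(6)=1344, T(7)=3456, T(8)=8448, T(9)=21120, T(10)=52224, T(11)=129792, T(12)=321792, T(13)=798720, T(14)=1981440, T(15)=4916736, T(16)=12198912; answer 12198912
Part 3: Y2 = 12198912; w = 10; 3*(10)^4 - 2*(10)^3 + 8*(10)^2 + 5*(10)^1 - 6 = (30000) + (-2000) + (800) + (50) + (-6) = 28844; answer 28844
Part 4: Y3 = 28844; r = -2; f(2) = 1*(-50) + 3*(-2) = -56; iterating: f(2)=-56, f(3)=-206, f(4)=-374, f(5)=-992, f(6)=-2114, f(7)=-5090, f(8)=-11432, f(9)=-26702, f(10)=-60998, f(11)=-141104; answer -141104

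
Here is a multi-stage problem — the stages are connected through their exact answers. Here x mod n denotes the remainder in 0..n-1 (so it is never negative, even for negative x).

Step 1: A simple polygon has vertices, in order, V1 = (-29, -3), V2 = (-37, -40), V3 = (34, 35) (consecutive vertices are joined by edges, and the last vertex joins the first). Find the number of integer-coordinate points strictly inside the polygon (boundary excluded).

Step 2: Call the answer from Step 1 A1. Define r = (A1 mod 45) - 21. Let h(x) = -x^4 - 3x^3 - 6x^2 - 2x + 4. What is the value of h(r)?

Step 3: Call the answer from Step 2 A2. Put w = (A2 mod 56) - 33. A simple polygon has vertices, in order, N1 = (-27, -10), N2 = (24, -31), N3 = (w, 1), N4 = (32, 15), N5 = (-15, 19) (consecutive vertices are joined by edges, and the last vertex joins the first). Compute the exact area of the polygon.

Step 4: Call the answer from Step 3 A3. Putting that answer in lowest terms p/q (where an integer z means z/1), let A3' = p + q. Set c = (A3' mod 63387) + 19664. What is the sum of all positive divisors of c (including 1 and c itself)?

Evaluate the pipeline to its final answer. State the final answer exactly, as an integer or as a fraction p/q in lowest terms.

Step 1: cross terms: (-29*-40 - -37*-3)=1049, (-37*35 - 34*-40)=65, (34*-3 - -29*35)=913; twice the area = |2027| = 2027; area = 2027/2; boundary points = 1 + 1 + 1 = 3; strictly interior points = area - boundary/2 + 1 = 1013; answer 1013
Step 2: A1 = 1013; r = 2; -1*(2)^4 - 3*(2)^3 - 6*(2)^2 - 2*(2)^1 + 4 = (-16) + (-24) + (-24) + (-4) + (4) = -64; answer -64
Step 3: A2 = -64; w = 15; cross terms: (-27*-31 - 24*-10)=1077, (24*1 - 15*-31)=489, (15*15 - 32*1)=193, (32*19 - -15*15)=833, (-15*-10 - -27*19)=663; twice the area = |3255| = 3255; area = 3255/2; answer 3255/2
Step 4: A3 = 3255/2; threaded value p + q = 3257; c = 22921; 22921 is prime, so its only divisors are 1 and 22921; sigma = 1 + 22921 = 22922; answer 22922

22922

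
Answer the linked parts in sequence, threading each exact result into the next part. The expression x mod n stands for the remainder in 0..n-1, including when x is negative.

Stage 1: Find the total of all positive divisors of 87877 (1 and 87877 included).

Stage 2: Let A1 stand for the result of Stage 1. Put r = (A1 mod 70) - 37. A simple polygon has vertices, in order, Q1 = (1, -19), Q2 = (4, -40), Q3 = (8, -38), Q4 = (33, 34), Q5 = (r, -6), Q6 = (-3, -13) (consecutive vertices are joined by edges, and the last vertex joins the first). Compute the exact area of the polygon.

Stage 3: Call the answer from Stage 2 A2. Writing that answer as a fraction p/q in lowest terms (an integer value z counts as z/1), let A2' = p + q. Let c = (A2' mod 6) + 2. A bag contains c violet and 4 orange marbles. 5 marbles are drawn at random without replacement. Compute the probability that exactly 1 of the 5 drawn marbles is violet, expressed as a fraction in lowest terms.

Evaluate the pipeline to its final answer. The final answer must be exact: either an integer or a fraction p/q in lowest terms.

Stage 1: 87877 is prime, so its only divisors are 1 and 87877; sigma = 1 + 87877 = 87878; answer 87878
Stage 2: A1 = 87878; r = -9; cross terms: (1*-40 - 4*-19)=36, (4*-38 - 8*-40)=168, (8*34 - 33*-38)=1526, (33*-6 - -9*34)=108, (-9*-13 - -3*-6)=99, (-3*-19 - 1*-13)=70; twice the area = |2007| = 2007; area = 2007/2; answer 2007/2
Stage 3: A2 = 2007/2; threaded value p + q = 2009; c = 7; total draws C(11,5) = 462; favorable C(7,1)*C(4,4) = 7; P = 1/66; answer 1/66

1/66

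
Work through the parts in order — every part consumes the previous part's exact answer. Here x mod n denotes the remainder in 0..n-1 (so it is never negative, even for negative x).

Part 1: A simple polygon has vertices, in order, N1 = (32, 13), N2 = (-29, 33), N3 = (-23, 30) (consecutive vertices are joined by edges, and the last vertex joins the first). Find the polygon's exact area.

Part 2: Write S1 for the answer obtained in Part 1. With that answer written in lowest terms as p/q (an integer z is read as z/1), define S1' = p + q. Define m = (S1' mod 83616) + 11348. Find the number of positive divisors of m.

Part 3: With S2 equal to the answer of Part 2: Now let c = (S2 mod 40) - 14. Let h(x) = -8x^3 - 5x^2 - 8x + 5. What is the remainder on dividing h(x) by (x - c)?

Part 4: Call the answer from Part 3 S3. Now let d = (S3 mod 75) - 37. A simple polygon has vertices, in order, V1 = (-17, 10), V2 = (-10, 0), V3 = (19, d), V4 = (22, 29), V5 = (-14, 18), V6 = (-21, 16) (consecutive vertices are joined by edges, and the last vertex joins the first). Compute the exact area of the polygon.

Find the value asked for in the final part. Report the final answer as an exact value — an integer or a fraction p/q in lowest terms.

2533/2

Part 1: cross terms: (32*33 - -29*13)=1433, (-29*30 - -23*33)=-111, (-23*13 - 32*30)=-1259; twice the area = |63| = 63; area = 63/2; answer 63/2
Part 2: S1 = 63/2; threaded value p + q = 65; m = 11413; 11413 = 101 * 113; number of divisors = (1+1) * (1+1) = 4; answer 4
Part 3: S2 = 4; c = -10; remainder = value at the root: -8*(-10)^3 - 5*(-10)^2 - 8*(-10)^1 + 5 = (8000) + (-500) + (80) + (5) = 7585; answer 7585
Part 4: S3 = 7585; d = -27; cross terms: (-17*0 - -10*10)=100, (-10*-27 - 19*0)=270, (19*29 - 22*-27)=1145, (22*18 - -14*29)=802, (-14*16 - -21*18)=154, (-21*10 - -17*16)=62; twice the area = |2533| = 2533; area = 2533/2; answer 2533/2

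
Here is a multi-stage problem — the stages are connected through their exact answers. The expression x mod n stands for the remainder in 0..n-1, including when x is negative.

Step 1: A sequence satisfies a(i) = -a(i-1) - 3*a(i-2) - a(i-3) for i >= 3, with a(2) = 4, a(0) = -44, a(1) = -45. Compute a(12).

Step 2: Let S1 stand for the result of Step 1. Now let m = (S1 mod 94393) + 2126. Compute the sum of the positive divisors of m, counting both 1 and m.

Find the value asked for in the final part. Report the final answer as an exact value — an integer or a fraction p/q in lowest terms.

81312

Step 1: a(3) = -1*(4) - 3*(-45) - 1*(-44) = 175; iterating: a(3)=175, a(4)=-142, a(5)=-387, a(6)=638, a(7)=665, a(8)=-2192, a(9)=-441, a(10)=6352, a(11)=-2837, a(12)=-15778; answer -15778
Step 2: S1 = -15778; m = 80741; 80741 = 263 * 307; sigma = (1 + 263) * (1 + 307) = 264 * 308 = 81312; answer 81312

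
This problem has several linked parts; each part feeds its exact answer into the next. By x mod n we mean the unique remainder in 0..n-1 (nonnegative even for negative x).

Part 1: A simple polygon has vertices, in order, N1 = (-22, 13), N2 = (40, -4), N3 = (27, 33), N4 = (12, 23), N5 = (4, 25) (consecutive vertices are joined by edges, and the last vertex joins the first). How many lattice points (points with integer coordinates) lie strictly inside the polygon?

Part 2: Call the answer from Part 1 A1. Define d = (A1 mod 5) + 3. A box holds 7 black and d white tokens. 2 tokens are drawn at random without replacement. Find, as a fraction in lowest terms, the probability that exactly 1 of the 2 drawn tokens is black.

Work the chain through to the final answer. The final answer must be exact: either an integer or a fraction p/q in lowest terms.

28/55

Part 1: cross terms: (-22*-4 - 40*13)=-432, (40*33 - 27*-4)=1428, (27*23 - 12*33)=225, (12*25 - 4*23)=208, (4*13 - -22*25)=602; twice the area = |2031| = 2031; area = 2031/2; boundary points = 1 + 1 + 5 + 2 + 2 = 11; strictly interior points = area - boundary/2 + 1 = 1011; answer 1011
Part 2: A1 = 1011; d = 4; total draws C(11,2) = 55; favorable C(7,1)*C(4,1) = 28; P = 28/55; answer 28/55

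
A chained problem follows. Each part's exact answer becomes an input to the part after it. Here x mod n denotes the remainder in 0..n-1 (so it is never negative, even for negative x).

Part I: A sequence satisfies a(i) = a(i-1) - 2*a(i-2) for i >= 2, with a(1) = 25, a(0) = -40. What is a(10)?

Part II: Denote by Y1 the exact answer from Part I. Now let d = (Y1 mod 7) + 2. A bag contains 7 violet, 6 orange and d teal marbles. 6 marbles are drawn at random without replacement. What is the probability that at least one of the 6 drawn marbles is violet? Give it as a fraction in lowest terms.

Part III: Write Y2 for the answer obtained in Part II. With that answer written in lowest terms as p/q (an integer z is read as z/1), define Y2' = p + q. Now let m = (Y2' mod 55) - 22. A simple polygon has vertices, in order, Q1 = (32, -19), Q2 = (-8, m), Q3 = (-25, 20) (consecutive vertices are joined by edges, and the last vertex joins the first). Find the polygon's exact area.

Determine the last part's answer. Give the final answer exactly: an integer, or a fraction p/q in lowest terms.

1005/2

Part I: a(2) = 1*(25) - 2*(-40) = 105; iterating: a(2)=105, a(3)=55, a(4)=-155, a(5)=-265, a(6)=45, a(7)=575, a(8)=485, a(9)=-665, a(10)=-1635; answer -1635
Part II: Y1 = -1635; d = 5; total draws C(18,6) = 18564; complement C(11,6) = 462; favorable 18564 - 462 = 18102; P = 431/442; answer 431/442
Part III: Y2 = 431/442; threaded value p + q = 873; m = 26; cross terms: (32*26 - -8*-19)=680, (-8*20 - -25*26)=490, (-25*-19 - 32*20)=-165; twice the area = |1005| = 1005; area = 1005/2; answer 1005/2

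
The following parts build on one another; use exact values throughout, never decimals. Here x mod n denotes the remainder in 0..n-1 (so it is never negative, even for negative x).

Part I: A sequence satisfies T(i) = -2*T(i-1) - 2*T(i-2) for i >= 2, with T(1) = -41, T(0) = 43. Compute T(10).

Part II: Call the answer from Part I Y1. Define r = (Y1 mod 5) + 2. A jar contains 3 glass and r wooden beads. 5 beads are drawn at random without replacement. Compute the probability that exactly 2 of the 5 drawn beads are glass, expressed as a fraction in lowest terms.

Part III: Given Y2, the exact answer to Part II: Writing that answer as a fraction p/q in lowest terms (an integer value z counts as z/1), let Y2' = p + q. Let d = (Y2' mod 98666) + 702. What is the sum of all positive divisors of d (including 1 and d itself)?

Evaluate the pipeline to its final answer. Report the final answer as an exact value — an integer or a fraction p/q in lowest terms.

1152

Part I: T(2) = -2*(-41) - 2*(43) = -4; iterating: T(2)=-4, T(3)=90, T(4)=-172, T(5)=164, T(6)=16, T(7)=-360, T(8)=688, T(9)=-656, T(10)=-64; answer -64
Part II: Y1 = -64; r = 3; total draws C(6,5) = 6; favorable C(3,2)*C(3,3) = 3; P = 1/2; answer 1/2
Part III: Y2 = 1/2; threaded value p + q = 3; d = 705; 705 = 3 * 5 * 47; sigma = (1 + 3) * (1 + 5) * (1 + 47) = 4 * 6 * 48 = 1152; answer 1152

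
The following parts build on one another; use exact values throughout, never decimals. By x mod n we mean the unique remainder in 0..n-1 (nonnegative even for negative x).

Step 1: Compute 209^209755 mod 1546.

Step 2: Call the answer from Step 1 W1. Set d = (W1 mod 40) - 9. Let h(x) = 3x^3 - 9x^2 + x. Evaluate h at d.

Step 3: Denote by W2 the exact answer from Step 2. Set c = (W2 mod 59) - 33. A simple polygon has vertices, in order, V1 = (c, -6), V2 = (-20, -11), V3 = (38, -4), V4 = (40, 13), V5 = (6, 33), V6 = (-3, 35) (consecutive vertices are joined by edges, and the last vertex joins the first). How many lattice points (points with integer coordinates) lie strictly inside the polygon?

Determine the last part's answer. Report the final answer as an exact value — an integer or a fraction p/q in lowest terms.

1735

Step 1: squarings mod 1546: 209^1=209, 209^2=393, 209^4=1395, 209^8=1157, 209^16=1359, 209^32=957, 209^64=617, 209^128=373, 209^256=1535, 209^512=121, 209^1024=727, 209^2048=1343, 209^4096=1013, 209^8192=1171, 209^16384=1485, 209^32768=629, 209^65536=1411, 209^131072=1219; 209^209755 = 209^1 * 209^2 * 209^8 * 209^16 * 209^64 * 209^256 * 209^512 * 209^4096 * 209^8192 * 209^65536 * 209^131072 = 1205 (mod 1546); answer 1205
Step 2: W1 = 1205; d = -4; 3*(-4)^3 - 9*(-4)^2 + 1*(-4)^1 = (-192) + (-144) + (-4) = -340; answer -340
Step 3: W2 = -340; c = -19; cross terms: (-19*-11 - -20*-6)=89, (-20*-4 - 38*-11)=498, (38*13 - 40*-4)=654, (40*33 - 6*13)=1242, (6*35 - -3*33)=309, (-3*-6 - -19*35)=683; twice the area = |3475| = 3475; area = 3475/2; boundary points = 1 + 1 + 1 + 2 + 1 + 1 = 7; strictly interior points = area - boundary/2 + 1 = 1735; answer 1735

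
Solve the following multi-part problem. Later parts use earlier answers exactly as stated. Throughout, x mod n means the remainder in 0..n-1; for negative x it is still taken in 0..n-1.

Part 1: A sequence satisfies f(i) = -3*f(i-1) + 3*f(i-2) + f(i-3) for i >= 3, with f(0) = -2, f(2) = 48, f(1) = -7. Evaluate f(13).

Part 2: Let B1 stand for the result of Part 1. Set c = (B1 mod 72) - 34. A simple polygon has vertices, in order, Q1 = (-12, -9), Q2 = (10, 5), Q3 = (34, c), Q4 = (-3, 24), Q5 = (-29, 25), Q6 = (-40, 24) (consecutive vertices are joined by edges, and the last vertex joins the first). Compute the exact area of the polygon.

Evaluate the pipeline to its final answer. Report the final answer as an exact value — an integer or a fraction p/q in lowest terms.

1014

Part 1: f(3) = -3*(48) + 3*(-7) + 1*(-2) = -167; iterating: f(3)=-167, f(4)=638, f(5)=-2367, f(6)=8848, f(7)=-33007, f(8)=123198, f(9)=-459767, f(10)=1715888, f(11)=-6403767, f(12)=23899198, f(13)=-89193007; answer -89193007
Part 2: B1 = -89193007; c = -17; cross terms: (-12*5 - 10*-9)=30, (10*-17 - 34*5)=-340, (34*24 - -3*-17)=765, (-3*25 - -29*24)=621, (-29*24 - -40*25)=304, (-40*-9 - -12*24)=648; twice the area = |2028| = 2028; area = 1014; answer 1014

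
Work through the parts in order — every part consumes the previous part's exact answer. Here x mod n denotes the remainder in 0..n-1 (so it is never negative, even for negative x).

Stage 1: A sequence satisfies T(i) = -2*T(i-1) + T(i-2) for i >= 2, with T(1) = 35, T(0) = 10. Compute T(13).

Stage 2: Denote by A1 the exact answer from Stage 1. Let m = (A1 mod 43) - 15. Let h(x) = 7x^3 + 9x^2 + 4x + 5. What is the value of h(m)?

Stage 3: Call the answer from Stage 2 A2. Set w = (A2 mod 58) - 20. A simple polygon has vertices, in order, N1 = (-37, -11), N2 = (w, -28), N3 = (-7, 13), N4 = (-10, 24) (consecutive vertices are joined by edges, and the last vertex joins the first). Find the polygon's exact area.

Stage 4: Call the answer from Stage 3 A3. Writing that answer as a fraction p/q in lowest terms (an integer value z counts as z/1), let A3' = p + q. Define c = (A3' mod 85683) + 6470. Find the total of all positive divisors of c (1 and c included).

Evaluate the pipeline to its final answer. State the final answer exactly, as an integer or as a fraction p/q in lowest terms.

10864

Stage 1: T(2) = -2*(35) + 1*(10) = -60; iterating: T(2)=-60, T(3)=155, T(4)=-370, T(5)=895, T(6)=-2160, T(7)=5215, T(8)=-12590, T(9)=30395, T(10)=-73380, T(11)=177155, T(12)=-427690, T(13)=1032535; answer 1032535
Stage 2: A1 = 1032535; m = 4; 7*(4)^3 + 9*(4)^2 + 4*(4)^1 + 5 = (448) + (144) + (16) + (5) = 613; answer 613
Stage 3: A2 = 613; w = 13; cross terms: (-37*-28 - 13*-11)=1179, (13*13 - -7*-28)=-27, (-7*24 - -10*13)=-38, (-10*-11 - -37*24)=998; twice the area = |2112| = 2112; area = 1056; answer 1056
Stage 4: A3 = 1056; threaded value p + q = 1057; c = 7527; 7527 = 3 * 13 * 193; sigma = (1 + 3) * (1 + 13) * (1 + 193) = 4 * 14 * 194 = 10864; answer 10864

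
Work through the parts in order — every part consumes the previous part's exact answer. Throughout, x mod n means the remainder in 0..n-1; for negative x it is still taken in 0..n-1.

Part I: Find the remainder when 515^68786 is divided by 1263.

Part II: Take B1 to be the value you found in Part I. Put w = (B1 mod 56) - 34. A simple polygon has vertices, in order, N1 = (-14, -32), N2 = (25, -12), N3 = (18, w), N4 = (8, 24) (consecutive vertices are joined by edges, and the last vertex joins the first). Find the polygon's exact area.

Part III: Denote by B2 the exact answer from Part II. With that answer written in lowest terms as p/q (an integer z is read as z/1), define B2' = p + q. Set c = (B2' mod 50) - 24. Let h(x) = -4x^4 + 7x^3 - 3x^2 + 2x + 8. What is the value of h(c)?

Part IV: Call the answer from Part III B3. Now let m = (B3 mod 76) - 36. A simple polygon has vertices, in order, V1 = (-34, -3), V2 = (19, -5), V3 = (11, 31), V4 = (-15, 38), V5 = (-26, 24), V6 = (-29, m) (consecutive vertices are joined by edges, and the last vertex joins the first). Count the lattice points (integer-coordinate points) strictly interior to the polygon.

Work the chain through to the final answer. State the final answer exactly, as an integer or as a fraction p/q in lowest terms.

1611

Part I: squarings mod 1263: 515^1=515, 515^2=1258, 515^4=25, 515^8=625, 515^16=358, 515^32=601, 515^64=1246, 515^128=289, 515^256=163, 515^512=46, 515^1024=853, 515^2048=121, 515^4096=748, 515^8192=1258, 515^16384=25, 515^32768=625, 515^65536=358; 515^68786 = 515^2 * 515^16 * 515^32 * 515^128 * 515^1024 * 515^2048 * 515^65536 = 313 (mod 1263); answer 313
Part II: B1 = 313; w = -1; cross terms: (-14*-12 - 25*-32)=968, (25*-1 - 18*-12)=191, (18*24 - 8*-1)=440, (8*-32 - -14*24)=80; twice the area = |1679| = 1679; area = 1679/2; answer 1679/2
Part III: B2 = 1679/2; threaded value p + q = 1681; c = 7; -4*(7)^4 + 7*(7)^3 - 3*(7)^2 + 2*(7)^1 + 8 = (-9604) + (2401) + (-147) + (14) + (8) = -7328; answer -7328
Part IV: B3 = -7328; m = 8; cross terms: (-34*-5 - 19*-3)=227, (19*31 - 11*-5)=644, (11*38 - -15*31)=883, (-15*24 - -26*38)=628, (-26*8 - -29*24)=488, (-29*-3 - -34*8)=359; twice the area = |3229| = 3229; area = 3229/2; boundary points = 1 + 4 + 1 + 1 + 1 + 1 = 9; strictly interior points = area - boundary/2 + 1 = 1611; answer 1611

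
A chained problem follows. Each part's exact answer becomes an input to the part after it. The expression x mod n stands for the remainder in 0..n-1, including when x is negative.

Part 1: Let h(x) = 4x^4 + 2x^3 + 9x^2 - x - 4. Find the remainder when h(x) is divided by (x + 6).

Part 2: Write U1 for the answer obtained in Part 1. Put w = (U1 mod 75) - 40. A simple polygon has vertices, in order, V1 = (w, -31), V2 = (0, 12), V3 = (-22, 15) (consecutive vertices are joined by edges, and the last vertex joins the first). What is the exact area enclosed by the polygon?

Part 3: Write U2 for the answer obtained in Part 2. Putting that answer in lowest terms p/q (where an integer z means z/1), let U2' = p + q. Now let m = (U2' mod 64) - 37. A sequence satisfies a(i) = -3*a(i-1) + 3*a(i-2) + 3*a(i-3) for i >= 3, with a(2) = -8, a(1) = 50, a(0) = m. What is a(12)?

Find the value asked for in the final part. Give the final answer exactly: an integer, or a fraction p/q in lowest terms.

Part 1: remainder = value at the root: 4*(-6)^4 + 2*(-6)^3 + 9*(-6)^2 - 1*(-6)^1 - 4 = (5184) + (-432) + (324) + (6) + (-4) = 5078; answer 5078
Part 2: U1 = 5078; w = 13; cross terms: (13*12 - 0*-31)=156, (0*15 - -22*12)=264, (-22*-31 - 13*15)=487; twice the area = |907| = 907; area = 907/2; answer 907/2
Part 3: U2 = 907/2; threaded value p + q = 909; m = -24; a(3) = -3*(-8) + 3*(50) + 3*(-24) = 102; iterating: a(3)=102, a(4)=-180, a(5)=822, a(6)=-2700, a(7)=10026, a(8)=-35712, a(9)=129114, a(10)=-464400, a(11)=1673406, a(12)=-6026076; answer -6026076

-6026076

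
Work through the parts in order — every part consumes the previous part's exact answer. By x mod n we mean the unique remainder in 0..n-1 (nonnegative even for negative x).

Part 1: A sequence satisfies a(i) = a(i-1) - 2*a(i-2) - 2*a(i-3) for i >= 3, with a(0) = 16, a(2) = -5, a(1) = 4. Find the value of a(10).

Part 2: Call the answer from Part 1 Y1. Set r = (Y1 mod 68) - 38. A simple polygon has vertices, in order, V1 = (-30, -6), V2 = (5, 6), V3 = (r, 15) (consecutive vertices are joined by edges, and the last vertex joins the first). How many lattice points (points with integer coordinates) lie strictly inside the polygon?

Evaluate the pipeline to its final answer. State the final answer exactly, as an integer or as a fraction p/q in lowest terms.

Part 1: a(3) = 1*(-5) - 2*(4) - 2*(16) = -45; iterating: a(3)=-45, a(4)=-43, a(5)=57, a(6)=233, a(7)=205, a(8)=-375, a(9)=-1251, a(10)=-911; answer -911
Part 2: Y1 = -911; r = 3; cross terms: (-30*6 - 5*-6)=-150, (5*15 - 3*6)=57, (3*-6 - -30*15)=432; twice the area = |339| = 339; area = 339/2; boundary points = 1 + 1 + 3 = 5; strictly interior points = area - boundary/2 + 1 = 168; answer 168

168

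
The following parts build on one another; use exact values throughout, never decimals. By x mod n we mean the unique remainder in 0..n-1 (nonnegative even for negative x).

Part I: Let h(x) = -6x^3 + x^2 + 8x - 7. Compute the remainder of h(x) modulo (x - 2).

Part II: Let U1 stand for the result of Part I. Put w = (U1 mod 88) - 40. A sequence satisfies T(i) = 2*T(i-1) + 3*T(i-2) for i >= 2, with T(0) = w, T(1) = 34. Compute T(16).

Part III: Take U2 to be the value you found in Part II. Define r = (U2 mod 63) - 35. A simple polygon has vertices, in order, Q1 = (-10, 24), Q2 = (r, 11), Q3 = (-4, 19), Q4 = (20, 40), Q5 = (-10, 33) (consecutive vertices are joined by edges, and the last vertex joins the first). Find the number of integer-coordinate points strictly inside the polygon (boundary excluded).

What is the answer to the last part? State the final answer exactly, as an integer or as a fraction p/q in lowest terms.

333

Part I: remainder = value at the root: -6*(2)^3 + 1*(2)^2 + 8*(2)^1 - 7 = (-48) + (4) + (16) + (-7) = -35; answer -35
Part II: U1 = -35; w = 13; T(2) = 2*(34) + 3*(13) = 107; iterating: T(2)=107, T(3)=316, T(4)=953, T(5)=2854, T(6)=8567, T(7)=25696, T(8)=77093, T(9)=231274, T(10)=693827, T(11)=2081476, T(12)=6244433, T(13)=18733294, T(14)=56199887, T(15)=168599656, T(16)=505798973; answer 505798973
Part III: U2 = 505798973; r = -27; cross terms: (-10*11 - -27*24)=538, (-27*19 - -4*11)=-469, (-4*40 - 20*19)=-540, (20*33 - -10*40)=1060, (-10*24 - -10*33)=90; twice the area = |679| = 679; area = 679/2; boundary points = 1 + 1 + 3 + 1 + 9 = 15; strictly interior points = area - boundary/2 + 1 = 333; answer 333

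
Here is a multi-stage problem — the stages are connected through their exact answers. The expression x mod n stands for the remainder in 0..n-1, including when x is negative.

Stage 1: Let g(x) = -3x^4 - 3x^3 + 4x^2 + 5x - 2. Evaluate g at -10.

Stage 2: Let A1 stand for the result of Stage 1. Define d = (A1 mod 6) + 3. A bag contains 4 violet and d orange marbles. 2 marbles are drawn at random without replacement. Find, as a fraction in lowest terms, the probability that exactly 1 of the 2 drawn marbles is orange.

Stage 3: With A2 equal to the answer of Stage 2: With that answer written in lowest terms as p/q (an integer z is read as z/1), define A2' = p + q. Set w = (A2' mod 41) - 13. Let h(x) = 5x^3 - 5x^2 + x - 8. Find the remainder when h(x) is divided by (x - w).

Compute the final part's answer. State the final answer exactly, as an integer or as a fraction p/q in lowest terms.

-70

Stage 1: -3*(-10)^4 - 3*(-10)^3 + 4*(-10)^2 + 5*(-10)^1 - 2 = (-30000) + (3000) + (400) + (-50) + (-2) = -26652; answer -26652
Stage 2: A1 = -26652; d = 3; total draws C(7,2) = 21; favorable C(3,1)*C(4,1) = 12; P = 4/7; answer 4/7
Stage 3: A2 = 4/7; threaded value p + q = 11; w = -2; remainder = value at the root: 5*(-2)^3 - 5*(-2)^2 + 1*(-2)^1 - 8 = (-40) + (-20) + (-2) + (-8) = -70; answer -70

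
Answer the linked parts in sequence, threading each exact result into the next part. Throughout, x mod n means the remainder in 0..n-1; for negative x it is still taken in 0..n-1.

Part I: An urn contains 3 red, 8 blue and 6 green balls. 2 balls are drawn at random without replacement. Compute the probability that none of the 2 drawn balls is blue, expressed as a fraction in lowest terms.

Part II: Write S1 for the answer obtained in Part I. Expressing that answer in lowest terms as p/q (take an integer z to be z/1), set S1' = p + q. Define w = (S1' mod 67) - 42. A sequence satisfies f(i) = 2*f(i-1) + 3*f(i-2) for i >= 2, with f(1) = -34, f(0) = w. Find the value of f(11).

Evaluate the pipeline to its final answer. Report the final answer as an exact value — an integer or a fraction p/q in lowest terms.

Part I: total draws C(17,2) = 136; favorable C(9,2) = 36; P = 9/34; answer 9/34
Part II: S1 = 9/34; threaded value p + q = 43; w = 1; f(2) = 2*(-34) + 3*(1) = -65; iterating: f(2)=-65, f(3)=-232, f(4)=-659, f(5)=-2014, f(6)=-6005, f(7)=-18052, f(8)=-54119, f(9)=-162394, f(10)=-487145, f(11)=-1461472; answer -1461472

-1461472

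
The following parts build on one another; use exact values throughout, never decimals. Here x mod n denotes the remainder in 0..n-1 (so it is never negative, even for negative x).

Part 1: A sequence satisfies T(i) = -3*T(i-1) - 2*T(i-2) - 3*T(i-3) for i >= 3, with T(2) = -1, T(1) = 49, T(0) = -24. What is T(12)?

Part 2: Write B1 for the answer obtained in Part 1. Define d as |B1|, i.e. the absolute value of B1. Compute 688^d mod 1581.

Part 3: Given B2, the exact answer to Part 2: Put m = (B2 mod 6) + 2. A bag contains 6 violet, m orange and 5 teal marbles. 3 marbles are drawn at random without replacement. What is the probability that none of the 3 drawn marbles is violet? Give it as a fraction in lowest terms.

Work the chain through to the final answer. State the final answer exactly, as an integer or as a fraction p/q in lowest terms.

Part 1: T(3) = -3*(-1) - 2*(49) - 3*(-24) = -23; iterating: T(3)=-23, T(4)=-76, T(5)=277, T(6)=-610, T(7)=1504, T(8)=-4123, T(9)=11191, T(10)=-29839, T(11)=79504, T(12)=-212407; answer -212407
Part 2: B1 = -212407; d = 212407; squarings mod 1581: 688^1=688, 688^2=625, 688^4=118, 688^8=1276, 688^16=1327, 688^32=1276, 688^64=1327, 688^128=1276, 688^256=1327, 688^512=1276, 688^1024=1327, 688^2048=1276, 688^4096=1327, 688^8192=1276, 688^16384=1327, 688^32768=1276, 688^65536=1327, 688^131072=1276; 688^212407 = 688^1 * 688^2 * 688^4 * 688^16 * 688^32 * 688^128 * 688^256 * 688^1024 * 688^2048 * 688^4096 * 688^8192 * 688^65536 * 688^131072 = 967 (mod 1581); answer 967
Part 3: B2 = 967; m = 3; total draws C(14,3) = 364; favorable C(8,3) = 56; P = 2/13; answer 2/13

2/13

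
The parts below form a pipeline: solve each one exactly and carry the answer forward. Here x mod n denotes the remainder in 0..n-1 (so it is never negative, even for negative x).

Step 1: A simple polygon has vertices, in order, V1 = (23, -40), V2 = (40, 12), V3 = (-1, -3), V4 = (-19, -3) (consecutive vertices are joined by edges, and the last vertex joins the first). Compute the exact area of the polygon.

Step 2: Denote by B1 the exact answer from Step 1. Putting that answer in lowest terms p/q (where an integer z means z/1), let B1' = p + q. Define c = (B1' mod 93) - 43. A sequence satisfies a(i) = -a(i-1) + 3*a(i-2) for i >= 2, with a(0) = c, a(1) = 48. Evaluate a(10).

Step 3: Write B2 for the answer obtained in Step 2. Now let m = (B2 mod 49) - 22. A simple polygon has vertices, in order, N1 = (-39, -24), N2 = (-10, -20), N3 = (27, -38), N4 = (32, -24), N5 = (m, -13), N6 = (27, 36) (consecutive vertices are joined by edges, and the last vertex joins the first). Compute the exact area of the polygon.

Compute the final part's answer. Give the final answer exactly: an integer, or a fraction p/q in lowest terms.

3559/2

Step 1: cross terms: (23*12 - 40*-40)=1876, (40*-3 - -1*12)=-108, (-1*-3 - -19*-3)=-54, (-19*-40 - 23*-3)=829; twice the area = |2543| = 2543; area = 2543/2; answer 2543/2
Step 2: B1 = 2543/2; threaded value p + q = 2545; c = -9; a(2) = -1*(48) + 3*(-9) = -75; iterating: a(2)=-75, a(3)=219, a(4)=-444, a(5)=1101, a(6)=-2433, a(7)=5736, a(8)=-13035, a(9)=30243, a(10)=-69348; answer -69348
Step 3: B2 = -69348; m = 14; cross terms: (-39*-20 - -10*-24)=540, (-10*-38 - 27*-20)=920, (27*-24 - 32*-38)=568, (32*-13 - 14*-24)=-80, (14*36 - 27*-13)=855, (27*-24 - -39*36)=756; twice the area = |3559| = 3559; area = 3559/2; answer 3559/2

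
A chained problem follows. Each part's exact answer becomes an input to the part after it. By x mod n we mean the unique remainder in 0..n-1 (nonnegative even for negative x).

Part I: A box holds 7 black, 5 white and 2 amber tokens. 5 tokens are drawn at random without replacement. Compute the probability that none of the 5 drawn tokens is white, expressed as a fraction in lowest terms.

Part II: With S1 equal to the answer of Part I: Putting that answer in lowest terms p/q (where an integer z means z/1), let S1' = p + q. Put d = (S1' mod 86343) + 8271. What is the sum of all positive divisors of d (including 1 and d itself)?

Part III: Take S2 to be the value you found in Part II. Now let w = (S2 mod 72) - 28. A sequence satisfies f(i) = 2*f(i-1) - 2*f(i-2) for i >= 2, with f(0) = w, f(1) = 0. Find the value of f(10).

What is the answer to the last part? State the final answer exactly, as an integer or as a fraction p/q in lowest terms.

Part I: total draws C(14,5) = 2002; favorable C(9,5) = 126; P = 9/143; answer 9/143
Part II: S1 = 9/143; threaded value p + q = 152; d = 8423; 8423 is prime, so its only divisors are 1 and 8423; sigma = 1 + 8423 = 8424; answer 8424
Part III: S2 = 8424; w = -28; f(2) = 2*(0) - 2*(-28) = 56; iterating: f(2)=56, f(3)=112, f(4)=112, f(5)=0, f(6)=-224, f(7)=-448, f(8)=-448, f(9)=0, f(10)=896; answer 896

896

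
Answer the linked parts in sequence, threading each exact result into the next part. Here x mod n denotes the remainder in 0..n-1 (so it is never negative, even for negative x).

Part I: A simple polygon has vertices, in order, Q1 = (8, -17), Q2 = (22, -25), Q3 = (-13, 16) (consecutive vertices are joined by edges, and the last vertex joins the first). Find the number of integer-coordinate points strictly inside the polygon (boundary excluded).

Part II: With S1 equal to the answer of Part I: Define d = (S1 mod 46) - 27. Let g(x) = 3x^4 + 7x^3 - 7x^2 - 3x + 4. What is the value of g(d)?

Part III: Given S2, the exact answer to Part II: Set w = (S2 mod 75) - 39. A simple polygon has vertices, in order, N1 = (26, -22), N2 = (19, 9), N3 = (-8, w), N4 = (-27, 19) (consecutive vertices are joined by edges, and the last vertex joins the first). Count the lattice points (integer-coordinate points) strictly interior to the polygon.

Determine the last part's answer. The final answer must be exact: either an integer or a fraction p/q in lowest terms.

Part I: cross terms: (8*-25 - 22*-17)=174, (22*16 - -13*-25)=27, (-13*-17 - 8*16)=93; twice the area = |294| = 294; area = 147; boundary points = 2 + 1 + 3 = 6; strictly interior points = area - boundary/2 + 1 = 145; answer 145
Part II: S1 = 145; d = -20; 3*(-20)^4 + 7*(-20)^3 - 7*(-20)^2 - 3*(-20)^1 + 4 = (480000) + (-56000) + (-2800) + (60) + (4) = 421264; answer 421264
Part III: S2 = 421264; w = 25; cross terms: (26*9 - 19*-22)=652, (19*25 - -8*9)=547, (-8*19 - -27*25)=523, (-27*-22 - 26*19)=100; twice the area = |1822| = 1822; area = 911; boundary points = 1 + 1 + 1 + 1 = 4; strictly interior points = area - boundary/2 + 1 = 910; answer 910

910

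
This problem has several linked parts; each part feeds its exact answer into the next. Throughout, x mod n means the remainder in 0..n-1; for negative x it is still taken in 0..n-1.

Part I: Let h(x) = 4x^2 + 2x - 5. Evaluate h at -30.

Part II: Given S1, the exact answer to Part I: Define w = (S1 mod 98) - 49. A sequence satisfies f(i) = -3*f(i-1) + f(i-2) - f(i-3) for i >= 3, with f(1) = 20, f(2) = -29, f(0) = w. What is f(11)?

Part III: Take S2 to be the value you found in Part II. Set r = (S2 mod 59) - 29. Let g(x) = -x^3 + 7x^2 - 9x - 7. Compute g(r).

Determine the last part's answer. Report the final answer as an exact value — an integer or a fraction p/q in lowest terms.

Part I: 4*(-30)^2 + 2*(-30)^1 - 5 = (3600) + (-60) + (-5) = 3535; answer 3535
Part II: S1 = 3535; w = -42; f(3) = -3*(-29) + 1*(20) - 1*(-42) = 149; iterating: f(3)=149, f(4)=-496, f(5)=1666, f(6)=-5643, f(7)=19091, f(8)=-64582, f(9)=218480, f(10)=-739113, f(11)=2500401; answer 2500401
Part III: S2 = 2500401; r = 11; -1*(11)^3 + 7*(11)^2 - 9*(11)^1 - 7 = (-1331) + (847) + (-99) + (-7) = -590; answer -590

-590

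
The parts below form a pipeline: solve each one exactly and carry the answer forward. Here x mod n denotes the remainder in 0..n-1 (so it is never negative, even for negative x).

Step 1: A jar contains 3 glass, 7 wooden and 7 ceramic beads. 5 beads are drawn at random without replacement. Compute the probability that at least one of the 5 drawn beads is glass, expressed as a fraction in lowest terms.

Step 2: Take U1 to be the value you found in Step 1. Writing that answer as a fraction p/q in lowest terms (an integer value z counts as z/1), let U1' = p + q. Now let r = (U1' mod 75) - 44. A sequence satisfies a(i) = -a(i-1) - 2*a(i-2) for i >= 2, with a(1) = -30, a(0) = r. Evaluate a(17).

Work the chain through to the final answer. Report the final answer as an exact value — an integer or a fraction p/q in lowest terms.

Step 1: total draws C(17,5) = 6188; complement C(14,5) = 2002; favorable 6188 - 2002 = 4186; P = 23/34; answer 23/34
Step 2: U1 = 23/34; threaded value p + q = 57; r = 13; a(2) = -1*(-30) - 2*(13) = 4; iterating: a(2)=4, a(3)=56, a(4)=-64, a(5)=-48, a(6)=176, a(7)=-80, a(8)=-272, a(9)=432, a(10)=112, a(11)=-976, a(12)=752, a(13)=1200, a(14)=-2704, a(15)=304, a(16)=5104, a(17)=-5712; answer -5712

-5712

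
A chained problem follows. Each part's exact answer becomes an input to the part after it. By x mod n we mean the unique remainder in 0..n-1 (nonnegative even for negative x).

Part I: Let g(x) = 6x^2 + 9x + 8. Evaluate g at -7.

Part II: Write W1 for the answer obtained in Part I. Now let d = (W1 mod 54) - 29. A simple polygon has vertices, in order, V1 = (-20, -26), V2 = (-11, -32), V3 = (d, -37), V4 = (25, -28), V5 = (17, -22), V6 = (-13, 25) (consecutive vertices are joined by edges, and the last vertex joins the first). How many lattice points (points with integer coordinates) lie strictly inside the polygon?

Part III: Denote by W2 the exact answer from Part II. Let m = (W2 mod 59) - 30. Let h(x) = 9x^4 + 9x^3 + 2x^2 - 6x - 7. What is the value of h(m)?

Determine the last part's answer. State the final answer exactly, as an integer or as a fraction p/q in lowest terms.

Part I: 6*(-7)^2 + 9*(-7)^1 + 8 = (294) + (-63) + (8) = 239; answer 239
Part II: W1 = 239; d = -6; cross terms: (-20*-32 - -11*-26)=354, (-11*-37 - -6*-32)=215, (-6*-28 - 25*-37)=1093, (25*-22 - 17*-28)=-74, (17*25 - -13*-22)=139, (-13*-26 - -20*25)=838; twice the area = |2565| = 2565; area = 2565/2; boundary points = 3 + 5 + 1 + 2 + 1 + 1 = 13; strictly interior points = area - boundary/2 + 1 = 1277; answer 1277
Part III: W2 = 1277; m = 8; 9*(8)^4 + 9*(8)^3 + 2*(8)^2 - 6*(8)^1 - 7 = (36864) + (4608) + (128) + (-48) + (-7) = 41545; answer 41545

41545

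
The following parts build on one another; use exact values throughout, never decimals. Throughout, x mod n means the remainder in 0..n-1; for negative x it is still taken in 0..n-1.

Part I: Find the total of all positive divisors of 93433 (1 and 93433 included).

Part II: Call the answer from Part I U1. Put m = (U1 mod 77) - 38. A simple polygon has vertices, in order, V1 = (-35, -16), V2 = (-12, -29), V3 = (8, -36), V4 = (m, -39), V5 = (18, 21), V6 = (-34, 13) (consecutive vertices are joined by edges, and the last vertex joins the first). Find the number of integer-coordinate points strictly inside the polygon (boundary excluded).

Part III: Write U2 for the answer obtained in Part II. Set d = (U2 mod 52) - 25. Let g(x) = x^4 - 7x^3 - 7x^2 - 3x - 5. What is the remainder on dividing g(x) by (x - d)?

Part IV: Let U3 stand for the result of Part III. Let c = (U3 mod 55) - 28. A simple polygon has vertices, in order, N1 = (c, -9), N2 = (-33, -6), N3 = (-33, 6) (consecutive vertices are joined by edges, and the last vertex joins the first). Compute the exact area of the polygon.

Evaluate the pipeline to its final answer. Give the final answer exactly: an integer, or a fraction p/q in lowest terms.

264

Part I: 93433 = 233 * 401; sigma = (1 + 233) * (1 + 401) = 234 * 402 = 94068; answer 94068
Part II: U1 = 94068; m = 13; cross terms: (-35*-29 - -12*-16)=823, (-12*-36 - 8*-29)=664, (8*-39 - 13*-36)=156, (13*21 - 18*-39)=975, (18*13 - -34*21)=948, (-34*-16 - -35*13)=999; twice the area = |4565| = 4565; area = 4565/2; boundary points = 1 + 1 + 1 + 5 + 4 + 1 = 13; strictly interior points = area - boundary/2 + 1 = 2277; answer 2277
Part III: U2 = 2277; d = 16; remainder = value at the root: 1*(16)^4 - 7*(16)^3 - 7*(16)^2 - 3*(16)^1 - 5 = (65536) + (-28672) + (-1792) + (-48) + (-5) = 35019; answer 35019
Part IV: U3 = 35019; c = 11; cross terms: (11*-6 - -33*-9)=-363, (-33*6 - -33*-6)=-396, (-33*-9 - 11*6)=231; twice the area = |-528| = 528; area = 264; answer 264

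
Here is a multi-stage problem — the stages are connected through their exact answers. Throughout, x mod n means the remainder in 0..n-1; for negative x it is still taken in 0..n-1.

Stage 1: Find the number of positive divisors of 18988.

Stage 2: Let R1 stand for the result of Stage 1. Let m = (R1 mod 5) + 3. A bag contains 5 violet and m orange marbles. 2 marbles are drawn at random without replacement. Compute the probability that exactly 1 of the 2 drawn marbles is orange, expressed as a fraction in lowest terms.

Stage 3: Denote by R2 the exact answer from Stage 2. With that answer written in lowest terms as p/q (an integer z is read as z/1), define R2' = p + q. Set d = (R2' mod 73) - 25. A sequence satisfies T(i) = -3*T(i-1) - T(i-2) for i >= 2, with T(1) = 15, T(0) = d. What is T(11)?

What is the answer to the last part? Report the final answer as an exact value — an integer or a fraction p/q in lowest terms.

191250

Stage 1: 18988 = 2^2 * 47 * 101; number of divisors = (2+1) * (1+1) * (1+1) = 12; answer 12
Stage 2: R1 = 12; m = 5; total draws C(10,2) = 45; favorable C(5,1)*C(5,1) = 25; P = 5/9; answer 5/9
Stage 3: R2 = 5/9; threaded value p + q = 14; d = -11; T(2) = -3*(15) - 1*(-11) = -34; iterating: T(2)=-34, T(3)=87, T(4)=-227, T(5)=594, T(6)=-1555, T(7)=4071, T(8)=-10658, T(9)=27903, T(10)=-73051, T(11)=191250; answer 191250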